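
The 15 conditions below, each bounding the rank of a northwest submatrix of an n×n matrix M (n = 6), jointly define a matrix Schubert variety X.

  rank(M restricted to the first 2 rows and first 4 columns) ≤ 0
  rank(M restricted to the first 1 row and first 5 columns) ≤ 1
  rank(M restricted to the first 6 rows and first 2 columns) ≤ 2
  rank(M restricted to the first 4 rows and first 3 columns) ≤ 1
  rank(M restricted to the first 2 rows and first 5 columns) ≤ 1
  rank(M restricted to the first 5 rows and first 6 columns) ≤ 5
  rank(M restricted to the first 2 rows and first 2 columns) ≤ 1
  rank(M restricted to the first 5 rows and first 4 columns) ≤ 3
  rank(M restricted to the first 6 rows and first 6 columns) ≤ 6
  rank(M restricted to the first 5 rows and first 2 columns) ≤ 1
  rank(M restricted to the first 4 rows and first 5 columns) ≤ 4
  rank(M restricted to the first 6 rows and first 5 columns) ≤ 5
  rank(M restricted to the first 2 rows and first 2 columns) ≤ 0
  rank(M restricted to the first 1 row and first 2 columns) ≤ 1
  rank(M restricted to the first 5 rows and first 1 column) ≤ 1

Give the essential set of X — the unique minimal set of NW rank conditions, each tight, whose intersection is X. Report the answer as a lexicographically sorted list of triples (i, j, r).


Propagating the 15 rank bounds to every northwest block:

  row 1: 0, 0, 0, 0, 1, 1
  row 2: 0, 0, 0, 0, 1, 2
  row 3: 1, 1, 1, 1, 2, 3
  row 4: 1, 1, 1, 2, 3, 4
  row 5: 1, 1, 2, 3, 4, 5
  row 6: 1, 2, 3, 4, 5, 6

giving w = (5, 6, 1, 4, 3, 2) via Δ²R.

D(w) has 11 cells with 3 SE-corners; essential set:

[(2, 4, 0), (4, 3, 1), (5, 2, 1)]


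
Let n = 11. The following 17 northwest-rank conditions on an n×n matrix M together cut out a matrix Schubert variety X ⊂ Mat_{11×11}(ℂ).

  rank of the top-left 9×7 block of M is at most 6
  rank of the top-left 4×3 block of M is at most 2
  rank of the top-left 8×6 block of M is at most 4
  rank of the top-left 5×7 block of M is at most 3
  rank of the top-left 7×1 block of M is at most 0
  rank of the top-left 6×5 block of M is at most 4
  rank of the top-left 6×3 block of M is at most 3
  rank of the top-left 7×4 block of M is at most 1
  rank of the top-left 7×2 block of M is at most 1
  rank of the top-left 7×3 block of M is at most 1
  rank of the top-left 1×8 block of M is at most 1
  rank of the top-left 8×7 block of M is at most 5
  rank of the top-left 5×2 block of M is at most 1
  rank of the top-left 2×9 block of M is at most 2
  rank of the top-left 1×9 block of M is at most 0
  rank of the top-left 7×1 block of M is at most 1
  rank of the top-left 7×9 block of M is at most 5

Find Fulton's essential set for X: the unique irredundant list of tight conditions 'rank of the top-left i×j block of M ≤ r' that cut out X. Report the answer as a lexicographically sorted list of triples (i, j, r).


Computing R[i][j] = min implied NW-rank bound (n=11, 17 conditions):

  i=1: 0  0  0  0  0  0  0  0  0  1  1
  i=2: 0  1  1  1  1  1  1  1  1  2  2
  i=3: 0  1  1  1  2  2  2  2  2  3  3
  i=4: 0  1  1  1  2  3  3  3  3  4  4
  i=5: 0  1  1  1  2  3  3  4  4  5  5
  i=6: 0  1  1  1  2  3  4  5  5  6  6
  i=7: 0  1  1  1  2  3  4  5  5  6  7
  i=8: 1  2  2  2  3  4  5  6  6  7  8
  i=9: 1  2  3  3  4  5  6  7  7  8  9
  i=10: 1  2  3  4  5  6  7  8  8  9  10
  i=11: 1  2  3  4  5  6  7  8  9  10  11

second differences of R give the permutation w = (10, 2, 5, 6, 8, 7, 11, 1, 3, 4, 9).

Rothe diagram D(w) (27 cells), 5 SE-corners (essential conditions):

[(1, 9, 0), (5, 7, 3), (7, 1, 0), (7, 4, 1), (7, 9, 5)]


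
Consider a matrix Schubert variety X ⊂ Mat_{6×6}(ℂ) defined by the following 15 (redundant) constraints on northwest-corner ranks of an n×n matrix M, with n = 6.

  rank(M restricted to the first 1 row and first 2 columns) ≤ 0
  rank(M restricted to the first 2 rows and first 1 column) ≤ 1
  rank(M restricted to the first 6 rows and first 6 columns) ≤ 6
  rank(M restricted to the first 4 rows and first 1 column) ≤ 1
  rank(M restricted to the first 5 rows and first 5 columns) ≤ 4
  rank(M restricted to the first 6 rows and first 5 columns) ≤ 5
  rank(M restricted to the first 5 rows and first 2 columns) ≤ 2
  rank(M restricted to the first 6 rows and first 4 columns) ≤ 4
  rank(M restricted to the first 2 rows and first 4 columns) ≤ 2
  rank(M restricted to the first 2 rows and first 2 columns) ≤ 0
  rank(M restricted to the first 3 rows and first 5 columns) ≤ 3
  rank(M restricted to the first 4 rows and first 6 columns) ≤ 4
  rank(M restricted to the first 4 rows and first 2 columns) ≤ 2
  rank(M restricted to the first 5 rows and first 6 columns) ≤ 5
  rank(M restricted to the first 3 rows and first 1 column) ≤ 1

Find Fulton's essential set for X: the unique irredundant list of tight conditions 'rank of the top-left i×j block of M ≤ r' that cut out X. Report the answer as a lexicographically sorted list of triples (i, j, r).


Propagating the 15 rank bounds to every northwest block:

  R[1]: 0, 0, 1, 1, 1, 1
  R[2]: 0, 0, 1, 2, 2, 2
  R[3]: 1, 1, 2, 3, 3, 3
  R[4]: 1, 2, 3, 4, 4, 4
  R[5]: 1, 2, 3, 4, 4, 5
  R[6]: 1, 2, 3, 4, 5, 6

the unique w with this rank table is (3, 4, 1, 2, 6, 5).

D(w) has 5 cells with 2 SE-corners; essential set:

[(2, 2, 0), (5, 5, 4)]


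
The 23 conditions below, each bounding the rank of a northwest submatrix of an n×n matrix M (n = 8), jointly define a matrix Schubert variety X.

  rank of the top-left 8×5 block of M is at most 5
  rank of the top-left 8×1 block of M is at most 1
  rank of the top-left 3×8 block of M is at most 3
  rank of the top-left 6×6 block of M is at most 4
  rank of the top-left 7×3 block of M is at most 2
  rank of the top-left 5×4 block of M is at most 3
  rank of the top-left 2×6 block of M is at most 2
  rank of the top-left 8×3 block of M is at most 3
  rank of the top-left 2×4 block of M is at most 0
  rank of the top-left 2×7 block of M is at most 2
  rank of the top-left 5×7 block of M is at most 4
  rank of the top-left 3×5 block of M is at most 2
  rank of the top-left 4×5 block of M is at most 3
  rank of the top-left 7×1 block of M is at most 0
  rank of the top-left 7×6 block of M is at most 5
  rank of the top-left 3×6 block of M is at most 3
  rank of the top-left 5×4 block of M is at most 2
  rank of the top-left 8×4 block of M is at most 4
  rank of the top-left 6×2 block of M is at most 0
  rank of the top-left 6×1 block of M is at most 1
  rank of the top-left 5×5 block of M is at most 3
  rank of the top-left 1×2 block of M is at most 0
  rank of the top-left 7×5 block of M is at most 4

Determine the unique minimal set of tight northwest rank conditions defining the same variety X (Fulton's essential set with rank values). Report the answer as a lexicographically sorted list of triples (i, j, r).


Rank table r_w(8×8) implied by the 23 constraints:

  0 0 0 0 1 1 1 1
  0 0 0 0 1 2 2 2
  0 0 1 1 2 3 3 3
  0 0 1 2 3 4 4 4
  0 0 1 2 3 4 4 5
  0 0 1 2 3 4 5 6
  0 1 2 3 4 5 6 7
  1 2 3 4 5 6 7 8

so w = (5, 6, 3, 4, 8, 7, 2, 1).

Fulton essential set (4 of the 18 Rothe cells):

[(2, 4, 0), (5, 7, 4), (6, 2, 0), (7, 1, 0)]


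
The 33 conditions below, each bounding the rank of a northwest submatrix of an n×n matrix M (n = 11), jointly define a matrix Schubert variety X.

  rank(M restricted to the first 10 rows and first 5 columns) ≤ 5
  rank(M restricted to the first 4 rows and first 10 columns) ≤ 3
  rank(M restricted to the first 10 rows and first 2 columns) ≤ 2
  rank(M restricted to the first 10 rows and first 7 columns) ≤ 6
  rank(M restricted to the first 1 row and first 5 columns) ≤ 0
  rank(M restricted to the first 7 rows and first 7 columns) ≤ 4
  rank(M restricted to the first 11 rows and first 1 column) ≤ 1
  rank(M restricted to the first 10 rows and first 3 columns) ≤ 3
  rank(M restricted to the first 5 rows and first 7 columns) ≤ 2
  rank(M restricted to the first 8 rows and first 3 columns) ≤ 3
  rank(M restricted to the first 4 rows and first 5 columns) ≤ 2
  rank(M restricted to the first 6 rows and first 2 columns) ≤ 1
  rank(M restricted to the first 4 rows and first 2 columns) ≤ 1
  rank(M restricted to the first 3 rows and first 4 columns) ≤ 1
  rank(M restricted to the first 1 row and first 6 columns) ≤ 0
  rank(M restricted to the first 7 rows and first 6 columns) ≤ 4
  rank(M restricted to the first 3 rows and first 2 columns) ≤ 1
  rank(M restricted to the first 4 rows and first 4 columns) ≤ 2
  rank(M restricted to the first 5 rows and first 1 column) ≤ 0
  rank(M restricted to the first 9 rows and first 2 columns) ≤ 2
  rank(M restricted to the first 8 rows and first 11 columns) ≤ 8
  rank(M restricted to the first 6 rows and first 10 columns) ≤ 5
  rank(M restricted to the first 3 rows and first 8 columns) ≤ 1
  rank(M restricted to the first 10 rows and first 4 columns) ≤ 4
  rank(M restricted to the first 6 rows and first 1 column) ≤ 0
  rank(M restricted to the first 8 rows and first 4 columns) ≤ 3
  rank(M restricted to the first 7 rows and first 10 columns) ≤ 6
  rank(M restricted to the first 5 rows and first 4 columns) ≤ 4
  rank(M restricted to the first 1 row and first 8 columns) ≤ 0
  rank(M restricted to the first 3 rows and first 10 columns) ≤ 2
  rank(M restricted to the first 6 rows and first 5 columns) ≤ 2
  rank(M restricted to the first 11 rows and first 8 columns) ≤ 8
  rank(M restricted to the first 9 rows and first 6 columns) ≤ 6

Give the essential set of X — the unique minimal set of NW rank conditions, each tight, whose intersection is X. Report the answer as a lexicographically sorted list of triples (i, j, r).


Reconstructing r_w from the 33 given conditions:

  i=1: 0, 0, 0, 0, 0, 0, 0, 0, 1, 1, 1
  i=2: 0, 1, 1, 1, 1, 1, 1, 1, 2, 2, 2
  i=3: 0, 1, 1, 1, 1, 1, 1, 1, 2, 2, 3
  i=4: 0, 1, 2, 2, 2, 2, 2, 2, 3, 3, 4
  i=5: 0, 1, 2, 2, 2, 2, 2, 3, 4, 4, 5
  i=6: 0, 1, 2, 2, 2, 3, 3, 4, 5, 5, 6
  i=7: 1, 2, 3, 3, 3, 4, 4, 5, 6, 6, 7
  i=8: 1, 2, 3, 3, 4, 5, 5, 6, 7, 7, 8
  i=9: 1, 2, 3, 4, 5, 6, 6, 7, 8, 8, 9
  i=10: 1, 2, 3, 4, 5, 6, 6, 7, 8, 9, 10
  i=11: 1, 2, 3, 4, 5, 6, 7, 8, 9, 10, 11

the unique w with this rank table is (9, 2, 11, 3, 8, 6, 1, 5, 4, 10, 7).

8 SE-corners of the 28-cell Rothe diagram give Ess(w):

[(1, 8, 0), (3, 8, 1), (3, 10, 2), (5, 7, 2), (6, 1, 0), (6, 5, 2), (8, 4, 3), (10, 7, 6)]


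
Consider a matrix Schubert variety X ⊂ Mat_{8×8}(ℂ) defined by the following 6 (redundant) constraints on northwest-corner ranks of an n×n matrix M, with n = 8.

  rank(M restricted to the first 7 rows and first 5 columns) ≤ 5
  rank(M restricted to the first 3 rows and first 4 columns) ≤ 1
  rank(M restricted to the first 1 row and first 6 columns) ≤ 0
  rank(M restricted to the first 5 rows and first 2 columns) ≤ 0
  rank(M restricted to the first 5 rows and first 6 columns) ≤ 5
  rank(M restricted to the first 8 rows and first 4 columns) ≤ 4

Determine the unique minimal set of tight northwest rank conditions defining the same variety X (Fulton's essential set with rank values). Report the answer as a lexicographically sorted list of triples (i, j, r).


Propagating the 6 rank bounds to every northwest block:

  i=1: 0 | 0 | 0 | 0 | 0 | 0 | 1 | 1
  i=2: 0 | 0 | 1 | 1 | 1 | 1 | 2 | 2
  i=3: 0 | 0 | 1 | 1 | 2 | 2 | 3 | 3
  i=4: 0 | 0 | 1 | 2 | 3 | 3 | 4 | 4
  i=5: 0 | 0 | 1 | 2 | 3 | 4 | 5 | 5
  i=6: 1 | 1 | 2 | 3 | 4 | 5 | 6 | 6
  i=7: 1 | 2 | 3 | 4 | 5 | 6 | 7 | 7
  i=8: 1 | 2 | 3 | 4 | 5 | 6 | 7 | 8

the unique w with this rank table is (7, 3, 5, 4, 6, 1, 2, 8).

Fulton essential set (3 of the 15 Rothe cells):

[(1, 6, 0), (3, 4, 1), (5, 2, 0)]


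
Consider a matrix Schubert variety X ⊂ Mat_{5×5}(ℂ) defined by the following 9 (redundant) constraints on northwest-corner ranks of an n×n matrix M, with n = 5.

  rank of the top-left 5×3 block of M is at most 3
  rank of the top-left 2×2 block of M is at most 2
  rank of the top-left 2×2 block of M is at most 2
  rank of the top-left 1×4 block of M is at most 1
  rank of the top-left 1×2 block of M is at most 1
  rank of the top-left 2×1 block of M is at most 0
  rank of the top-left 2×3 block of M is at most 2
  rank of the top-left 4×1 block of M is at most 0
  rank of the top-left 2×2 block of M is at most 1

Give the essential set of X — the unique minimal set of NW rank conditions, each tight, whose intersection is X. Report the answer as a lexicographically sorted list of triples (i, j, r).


Rank table r_w(5×5) implied by the 9 constraints:

  R[1]: 0, 1, 1, 1, 1
  R[2]: 0, 1, 2, 2, 2
  R[3]: 0, 1, 2, 3, 3
  R[4]: 0, 1, 2, 3, 4
  R[5]: 1, 2, 3, 4, 5

second differences of R give the permutation w = (2, 3, 4, 5, 1).

1 SE-corner of the 4-cell Rothe diagram gives Ess(w):

[(4, 1, 0)]


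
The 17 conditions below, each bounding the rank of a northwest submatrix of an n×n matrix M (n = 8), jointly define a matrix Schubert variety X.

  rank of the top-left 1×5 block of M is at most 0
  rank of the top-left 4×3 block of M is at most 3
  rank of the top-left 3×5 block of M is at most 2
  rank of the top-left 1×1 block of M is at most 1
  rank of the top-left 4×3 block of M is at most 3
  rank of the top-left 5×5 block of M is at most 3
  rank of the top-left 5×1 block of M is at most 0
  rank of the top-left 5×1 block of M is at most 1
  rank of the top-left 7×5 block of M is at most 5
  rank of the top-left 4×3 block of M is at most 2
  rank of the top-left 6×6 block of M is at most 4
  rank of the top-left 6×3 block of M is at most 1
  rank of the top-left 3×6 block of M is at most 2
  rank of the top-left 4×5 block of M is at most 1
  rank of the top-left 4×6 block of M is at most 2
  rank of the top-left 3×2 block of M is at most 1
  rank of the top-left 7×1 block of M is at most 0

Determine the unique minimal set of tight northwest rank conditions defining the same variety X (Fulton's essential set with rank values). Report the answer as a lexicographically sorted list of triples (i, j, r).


The tightest implied rank at each (i,j), from the 17 conditions:

  i=1: 0 | 0 | 0 | 0 | 0 | 1 | 1 | 1
  i=2: 0 | 1 | 1 | 1 | 1 | 2 | 2 | 2
  i=3: 0 | 1 | 1 | 1 | 1 | 2 | 3 | 3
  i=4: 0 | 1 | 1 | 1 | 1 | 2 | 3 | 4
  i=5: 0 | 1 | 1 | 2 | 2 | 3 | 4 | 5
  i=6: 0 | 1 | 1 | 2 | 3 | 4 | 5 | 6
  i=7: 0 | 1 | 2 | 3 | 4 | 5 | 6 | 7
  i=8: 1 | 2 | 3 | 4 | 5 | 6 | 7 | 8

second differences of R give the permutation w = (6, 2, 7, 8, 4, 5, 3, 1).

Fulton essential set (4 of the 19 Rothe cells):

[(1, 5, 0), (4, 5, 1), (6, 3, 1), (7, 1, 0)]


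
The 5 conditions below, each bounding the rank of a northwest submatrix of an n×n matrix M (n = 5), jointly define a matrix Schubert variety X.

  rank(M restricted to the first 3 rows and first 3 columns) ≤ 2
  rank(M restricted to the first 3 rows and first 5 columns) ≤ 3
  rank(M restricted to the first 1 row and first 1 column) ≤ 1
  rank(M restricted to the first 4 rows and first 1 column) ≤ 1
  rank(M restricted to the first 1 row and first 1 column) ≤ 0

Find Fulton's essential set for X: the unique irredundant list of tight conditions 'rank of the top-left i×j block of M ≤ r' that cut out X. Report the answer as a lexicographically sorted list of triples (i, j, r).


Propagating the 5 rank bounds to every northwest block:

  i=1: 0  1  1  1  1
  i=2: 1  2  2  2  2
  i=3: 1  2  2  3  3
  i=4: 1  2  3  4  4
  i=5: 1  2  3  4  5

the unique w with this rank table is (2, 1, 4, 3, 5).

ℓ(w)=2; the 2 essential cells (i,j,r):

[(1, 1, 0), (3, 3, 2)]


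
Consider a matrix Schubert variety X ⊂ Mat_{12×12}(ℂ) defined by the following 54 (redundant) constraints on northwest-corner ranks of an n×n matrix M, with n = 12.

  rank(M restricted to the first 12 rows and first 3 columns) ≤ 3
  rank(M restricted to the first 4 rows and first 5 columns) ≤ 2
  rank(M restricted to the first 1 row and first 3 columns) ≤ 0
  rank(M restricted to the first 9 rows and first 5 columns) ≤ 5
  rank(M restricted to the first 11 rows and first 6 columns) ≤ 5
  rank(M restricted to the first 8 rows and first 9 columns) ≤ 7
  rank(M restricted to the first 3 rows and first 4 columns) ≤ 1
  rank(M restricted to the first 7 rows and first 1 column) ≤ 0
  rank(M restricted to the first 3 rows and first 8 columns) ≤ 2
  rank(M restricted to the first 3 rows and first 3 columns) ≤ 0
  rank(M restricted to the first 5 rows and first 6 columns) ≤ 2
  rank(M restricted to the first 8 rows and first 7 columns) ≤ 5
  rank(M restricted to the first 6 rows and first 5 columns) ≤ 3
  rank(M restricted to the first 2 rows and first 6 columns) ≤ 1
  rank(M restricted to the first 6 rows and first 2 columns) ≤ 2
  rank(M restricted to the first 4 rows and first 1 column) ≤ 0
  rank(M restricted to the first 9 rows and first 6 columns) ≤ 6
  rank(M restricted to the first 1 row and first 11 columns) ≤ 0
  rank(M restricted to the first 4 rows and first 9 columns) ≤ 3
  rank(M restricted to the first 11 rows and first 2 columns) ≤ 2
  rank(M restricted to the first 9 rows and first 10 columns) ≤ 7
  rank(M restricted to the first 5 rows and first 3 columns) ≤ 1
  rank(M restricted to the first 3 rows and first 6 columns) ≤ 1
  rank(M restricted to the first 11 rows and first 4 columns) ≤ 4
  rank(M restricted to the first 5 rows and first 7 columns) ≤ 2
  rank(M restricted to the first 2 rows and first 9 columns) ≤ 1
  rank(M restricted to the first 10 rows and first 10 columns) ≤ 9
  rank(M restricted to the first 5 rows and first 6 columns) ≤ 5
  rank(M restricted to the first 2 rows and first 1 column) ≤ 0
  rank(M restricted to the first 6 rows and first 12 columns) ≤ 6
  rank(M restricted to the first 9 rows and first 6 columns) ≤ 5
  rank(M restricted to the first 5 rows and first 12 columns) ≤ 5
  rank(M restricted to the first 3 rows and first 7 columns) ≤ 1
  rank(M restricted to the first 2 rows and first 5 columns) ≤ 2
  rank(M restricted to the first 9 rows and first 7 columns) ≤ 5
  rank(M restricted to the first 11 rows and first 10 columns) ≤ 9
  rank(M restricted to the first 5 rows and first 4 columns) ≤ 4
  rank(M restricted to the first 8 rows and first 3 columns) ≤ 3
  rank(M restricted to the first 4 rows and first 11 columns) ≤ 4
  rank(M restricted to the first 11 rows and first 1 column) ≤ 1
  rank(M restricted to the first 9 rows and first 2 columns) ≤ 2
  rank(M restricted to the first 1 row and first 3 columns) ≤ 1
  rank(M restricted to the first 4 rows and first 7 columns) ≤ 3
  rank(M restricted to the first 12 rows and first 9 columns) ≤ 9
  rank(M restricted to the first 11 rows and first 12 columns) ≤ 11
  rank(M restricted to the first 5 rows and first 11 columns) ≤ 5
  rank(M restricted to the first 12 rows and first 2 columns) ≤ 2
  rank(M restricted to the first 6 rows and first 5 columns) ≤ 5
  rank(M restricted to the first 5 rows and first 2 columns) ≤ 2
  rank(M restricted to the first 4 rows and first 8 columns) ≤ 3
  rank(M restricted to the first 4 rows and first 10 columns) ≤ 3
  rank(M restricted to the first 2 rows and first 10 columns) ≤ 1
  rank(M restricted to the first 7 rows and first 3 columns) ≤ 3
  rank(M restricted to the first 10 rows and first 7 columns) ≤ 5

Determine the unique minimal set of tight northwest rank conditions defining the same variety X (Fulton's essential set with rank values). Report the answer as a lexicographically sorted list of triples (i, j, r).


Recovering R(i,j) via the rank-extension bound from the 54 conditions:

  i=1: 0 0 0 0 0 0 0 0 0 0 0 1
  i=2: 0 0 0 1 1 1 1 1 1 1 1 2
  i=3: 0 0 0 1 1 1 1 2 2 2 2 3
  i=4: 0 1 1 2 2 2 2 3 3 3 3 4
  i=5: 0 1 1 2 2 2 2 3 4 4 4 5
  i=6: 0 1 2 3 3 3 3 4 5 5 5 6
  i=7: 0 1 2 3 4 4 4 5 6 6 6 7
  i=8: 1 2 3 4 5 5 5 6 7 7 7 8
  i=9: 1 2 3 4 5 5 5 6 7 7 8 9
  i=10: 1 2 3 4 5 5 5 6 7 8 9 10
  i=11: 1 2 3 4 5 5 6 7 8 9 10 11
  i=12: 1 2 3 4 5 6 7 8 9 10 11 12

hence w(1..12) = (12, 4, 8, 2, 9, 3, 5, 1, 11, 10, 7, 6).

Rothe diagram D(w) (34 cells), 9 SE-corners (essential conditions):

[(1, 11, 0), (3, 3, 0), (3, 7, 1), (5, 3, 1), (5, 7, 2), (7, 1, 0), (9, 10, 7), (10, 7, 5), (11, 6, 5)]


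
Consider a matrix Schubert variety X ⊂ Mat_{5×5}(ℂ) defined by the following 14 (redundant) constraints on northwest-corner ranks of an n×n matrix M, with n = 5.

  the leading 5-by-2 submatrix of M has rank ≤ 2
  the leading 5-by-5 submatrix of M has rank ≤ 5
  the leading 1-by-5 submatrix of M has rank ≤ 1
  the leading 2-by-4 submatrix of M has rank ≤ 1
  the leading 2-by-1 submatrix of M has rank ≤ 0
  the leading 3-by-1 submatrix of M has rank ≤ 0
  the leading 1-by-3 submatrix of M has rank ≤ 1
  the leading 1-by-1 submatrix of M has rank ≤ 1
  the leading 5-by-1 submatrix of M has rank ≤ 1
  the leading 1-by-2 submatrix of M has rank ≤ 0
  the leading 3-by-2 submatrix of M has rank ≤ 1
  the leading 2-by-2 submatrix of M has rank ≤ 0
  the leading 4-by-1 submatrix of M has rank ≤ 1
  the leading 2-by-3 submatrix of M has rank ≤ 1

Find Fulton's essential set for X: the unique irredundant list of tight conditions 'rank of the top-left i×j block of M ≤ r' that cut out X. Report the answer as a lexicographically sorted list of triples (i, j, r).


Recovering R(i,j) via the rank-extension bound from the 14 conditions:

  R[1]: 0 0 1 1 1
  R[2]: 0 0 1 1 2
  R[3]: 0 1 2 2 3
  R[4]: 1 2 3 3 4
  R[5]: 1 2 3 4 5

giving w = (3, 5, 2, 1, 4) via Δ²R.

|D(w)|=6, |Ess(w)|=3:

[(2, 2, 0), (2, 4, 1), (3, 1, 0)]


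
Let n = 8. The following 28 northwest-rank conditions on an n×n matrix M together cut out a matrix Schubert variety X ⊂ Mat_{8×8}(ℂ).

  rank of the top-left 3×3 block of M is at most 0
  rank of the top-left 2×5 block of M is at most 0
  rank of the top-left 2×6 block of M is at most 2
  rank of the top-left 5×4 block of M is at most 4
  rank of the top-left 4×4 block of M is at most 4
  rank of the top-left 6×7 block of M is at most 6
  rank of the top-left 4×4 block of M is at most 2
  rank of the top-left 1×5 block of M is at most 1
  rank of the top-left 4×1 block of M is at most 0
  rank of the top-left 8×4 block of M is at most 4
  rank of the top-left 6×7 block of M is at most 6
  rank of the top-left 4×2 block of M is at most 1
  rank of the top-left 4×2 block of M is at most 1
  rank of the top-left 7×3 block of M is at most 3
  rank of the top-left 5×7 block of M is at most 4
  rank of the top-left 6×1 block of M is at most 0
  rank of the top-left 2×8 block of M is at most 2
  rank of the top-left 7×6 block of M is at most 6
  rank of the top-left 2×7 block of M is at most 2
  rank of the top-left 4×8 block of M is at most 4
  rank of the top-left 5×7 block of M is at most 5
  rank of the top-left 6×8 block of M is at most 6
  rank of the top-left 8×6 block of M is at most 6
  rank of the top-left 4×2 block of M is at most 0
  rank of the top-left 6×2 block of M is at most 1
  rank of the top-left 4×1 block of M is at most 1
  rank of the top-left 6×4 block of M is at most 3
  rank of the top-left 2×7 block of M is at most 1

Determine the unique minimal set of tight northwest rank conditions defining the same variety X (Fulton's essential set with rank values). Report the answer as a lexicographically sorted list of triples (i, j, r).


Computing R[i][j] = min implied NW-rank bound (n=8, 28 conditions):

  i=1: 0 0 0 0 0 1 1 1
  i=2: 0 0 0 0 0 1 1 2
  i=3: 0 0 0 1 1 2 2 3
  i=4: 0 0 1 2 2 3 3 4
  i=5: 0 1 2 3 3 4 4 5
  i=6: 0 1 2 3 4 5 5 6
  i=7: 1 2 3 4 5 6 6 7
  i=8: 1 2 3 4 5 6 7 8

second differences of R give the permutation w = (6, 8, 4, 3, 2, 5, 1, 7).

D(w) has 18 cells with 5 SE-corners; essential set:

[(2, 5, 0), (2, 7, 1), (3, 3, 0), (4, 2, 0), (6, 1, 0)]


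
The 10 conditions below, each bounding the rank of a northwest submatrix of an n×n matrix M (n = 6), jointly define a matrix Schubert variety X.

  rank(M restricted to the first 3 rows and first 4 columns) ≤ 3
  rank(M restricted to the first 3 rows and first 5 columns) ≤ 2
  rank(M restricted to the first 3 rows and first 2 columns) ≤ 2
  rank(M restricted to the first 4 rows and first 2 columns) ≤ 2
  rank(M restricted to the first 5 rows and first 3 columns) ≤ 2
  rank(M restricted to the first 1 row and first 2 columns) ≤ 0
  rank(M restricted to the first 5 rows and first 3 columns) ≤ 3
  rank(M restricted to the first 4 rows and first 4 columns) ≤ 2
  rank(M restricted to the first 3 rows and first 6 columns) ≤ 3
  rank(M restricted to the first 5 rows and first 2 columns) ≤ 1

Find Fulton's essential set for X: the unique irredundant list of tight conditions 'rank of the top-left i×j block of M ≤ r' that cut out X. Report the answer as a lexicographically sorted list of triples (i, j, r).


Rank table r_w(6×6) implied by the 10 constraints:

  row 1: 0 0 1 1 1 1
  row 2: 1 1 2 2 2 2
  row 3: 1 1 2 2 2 3
  row 4: 1 1 2 2 3 4
  row 5: 1 1 2 3 4 5
  row 6: 1 2 3 4 5 6

hence w(1..6) = (3, 1, 6, 5, 4, 2).

4 SE-corners of the 8-cell Rothe diagram give Ess(w):

[(1, 2, 0), (3, 5, 2), (4, 4, 2), (5, 2, 1)]


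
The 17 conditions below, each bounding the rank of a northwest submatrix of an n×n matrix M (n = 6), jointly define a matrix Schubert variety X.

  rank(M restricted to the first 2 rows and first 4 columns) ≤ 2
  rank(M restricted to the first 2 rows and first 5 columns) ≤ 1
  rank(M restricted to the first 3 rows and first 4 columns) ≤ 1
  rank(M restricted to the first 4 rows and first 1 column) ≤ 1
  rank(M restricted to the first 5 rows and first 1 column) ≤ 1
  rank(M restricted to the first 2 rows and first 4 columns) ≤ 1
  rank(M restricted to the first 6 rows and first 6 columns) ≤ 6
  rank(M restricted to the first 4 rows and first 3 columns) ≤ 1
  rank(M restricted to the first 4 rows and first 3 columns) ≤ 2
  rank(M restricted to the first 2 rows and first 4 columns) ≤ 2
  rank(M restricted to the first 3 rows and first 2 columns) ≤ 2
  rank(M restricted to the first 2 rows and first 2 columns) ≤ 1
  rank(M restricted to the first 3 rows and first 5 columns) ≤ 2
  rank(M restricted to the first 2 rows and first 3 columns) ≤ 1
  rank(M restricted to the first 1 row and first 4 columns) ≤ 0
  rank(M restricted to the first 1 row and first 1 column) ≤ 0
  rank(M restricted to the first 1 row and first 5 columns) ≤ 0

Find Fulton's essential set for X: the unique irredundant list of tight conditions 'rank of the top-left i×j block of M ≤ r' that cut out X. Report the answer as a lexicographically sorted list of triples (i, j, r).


The tightest implied rank at each (i,j), from the 17 conditions:

  R[1]: 0 | 0 | 0 | 0 | 0 | 1
  R[2]: 1 | 1 | 1 | 1 | 1 | 2
  R[3]: 1 | 1 | 1 | 1 | 2 | 3
  R[4]: 1 | 1 | 1 | 2 | 3 | 4
  R[5]: 1 | 2 | 2 | 3 | 4 | 5
  R[6]: 1 | 2 | 3 | 4 | 5 | 6

hence w(1..6) = (6, 1, 5, 4, 2, 3).

Rothe diagram D(w) (10 cells), 3 SE-corners (essential conditions):

[(1, 5, 0), (3, 4, 1), (4, 3, 1)]


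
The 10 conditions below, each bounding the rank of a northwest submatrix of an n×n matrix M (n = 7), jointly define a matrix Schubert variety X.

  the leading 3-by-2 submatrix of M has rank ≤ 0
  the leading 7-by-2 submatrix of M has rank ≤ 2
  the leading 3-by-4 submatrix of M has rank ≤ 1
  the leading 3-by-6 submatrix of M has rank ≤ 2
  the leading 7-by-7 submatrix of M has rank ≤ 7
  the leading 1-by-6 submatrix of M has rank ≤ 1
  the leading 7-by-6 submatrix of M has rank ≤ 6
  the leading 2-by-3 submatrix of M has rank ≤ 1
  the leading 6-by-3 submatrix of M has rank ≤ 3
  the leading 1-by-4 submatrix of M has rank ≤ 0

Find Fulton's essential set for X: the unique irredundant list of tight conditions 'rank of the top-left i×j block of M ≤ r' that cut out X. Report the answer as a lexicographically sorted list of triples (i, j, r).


Reconstructing r_w from the 10 given conditions:

  i=1: 0 | 0 | 0 | 0 | 1 | 1 | 1
  i=2: 0 | 0 | 1 | 1 | 2 | 2 | 2
  i=3: 0 | 0 | 1 | 1 | 2 | 2 | 3
  i=4: 1 | 1 | 2 | 2 | 3 | 3 | 4
  i=5: 1 | 2 | 3 | 3 | 4 | 4 | 5
  i=6: 1 | 2 | 3 | 4 | 5 | 5 | 6
  i=7: 1 | 2 | 3 | 4 | 5 | 6 | 7

hence w(1..7) = (5, 3, 7, 1, 2, 4, 6).

Rothe diagram D(w) (10 cells), 4 SE-corners (essential conditions):

[(1, 4, 0), (3, 2, 0), (3, 4, 1), (3, 6, 2)]


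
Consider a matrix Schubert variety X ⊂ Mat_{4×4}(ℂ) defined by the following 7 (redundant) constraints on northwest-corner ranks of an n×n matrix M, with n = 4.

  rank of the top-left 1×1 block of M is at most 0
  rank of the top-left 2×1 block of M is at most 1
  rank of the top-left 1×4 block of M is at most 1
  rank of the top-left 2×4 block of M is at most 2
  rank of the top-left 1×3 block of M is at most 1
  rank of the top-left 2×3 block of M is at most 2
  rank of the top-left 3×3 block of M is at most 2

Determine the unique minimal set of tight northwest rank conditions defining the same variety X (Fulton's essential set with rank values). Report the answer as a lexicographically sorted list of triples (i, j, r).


Reconstructing r_w from the 7 given conditions:

  R[1]: 0 1 1 1
  R[2]: 1 2 2 2
  R[3]: 1 2 2 3
  R[4]: 1 2 3 4

reading off 1-entries of Δ²R: w = (2, 1, 4, 3).

ℓ(w)=2; the 2 essential cells (i,j,r):

[(1, 1, 0), (3, 3, 2)]


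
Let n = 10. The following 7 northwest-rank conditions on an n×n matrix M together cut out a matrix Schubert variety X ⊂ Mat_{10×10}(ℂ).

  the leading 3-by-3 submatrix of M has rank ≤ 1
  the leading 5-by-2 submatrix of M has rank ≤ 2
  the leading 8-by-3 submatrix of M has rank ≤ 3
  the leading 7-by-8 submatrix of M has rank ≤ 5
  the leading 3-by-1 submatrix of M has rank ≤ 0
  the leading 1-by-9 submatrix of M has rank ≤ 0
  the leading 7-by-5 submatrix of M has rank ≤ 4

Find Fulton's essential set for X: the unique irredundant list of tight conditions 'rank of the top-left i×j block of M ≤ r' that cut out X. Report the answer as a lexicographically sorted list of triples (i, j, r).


Rank table r_w(10×10) implied by the 7 constraints:

  R[1]: 0 | 0 | 0 | 0 | 0 | 0 | 0 | 0 | 0 | 1
  R[2]: 0 | 1 | 1 | 1 | 1 | 1 | 1 | 1 | 1 | 2
  R[3]: 0 | 1 | 1 | 2 | 2 | 2 | 2 | 2 | 2 | 3
  R[4]: 1 | 2 | 2 | 3 | 3 | 3 | 3 | 3 | 3 | 4
  R[5]: 1 | 2 | 3 | 4 | 4 | 4 | 4 | 4 | 4 | 5
  R[6]: 1 | 2 | 3 | 4 | 4 | 5 | 5 | 5 | 5 | 6
  R[7]: 1 | 2 | 3 | 4 | 4 | 5 | 5 | 5 | 6 | 7
  R[8]: 1 | 2 | 3 | 4 | 5 | 6 | 6 | 6 | 7 | 8
  R[9]: 1 | 2 | 3 | 4 | 5 | 6 | 7 | 7 | 8 | 9
  R[10]: 1 | 2 | 3 | 4 | 5 | 6 | 7 | 8 | 9 | 10

hence w(1..10) = (10, 2, 4, 1, 3, 6, 9, 5, 7, 8).

5 SE-corners of the 16-cell Rothe diagram give Ess(w):

[(1, 9, 0), (3, 1, 0), (3, 3, 1), (7, 5, 4), (7, 8, 5)]


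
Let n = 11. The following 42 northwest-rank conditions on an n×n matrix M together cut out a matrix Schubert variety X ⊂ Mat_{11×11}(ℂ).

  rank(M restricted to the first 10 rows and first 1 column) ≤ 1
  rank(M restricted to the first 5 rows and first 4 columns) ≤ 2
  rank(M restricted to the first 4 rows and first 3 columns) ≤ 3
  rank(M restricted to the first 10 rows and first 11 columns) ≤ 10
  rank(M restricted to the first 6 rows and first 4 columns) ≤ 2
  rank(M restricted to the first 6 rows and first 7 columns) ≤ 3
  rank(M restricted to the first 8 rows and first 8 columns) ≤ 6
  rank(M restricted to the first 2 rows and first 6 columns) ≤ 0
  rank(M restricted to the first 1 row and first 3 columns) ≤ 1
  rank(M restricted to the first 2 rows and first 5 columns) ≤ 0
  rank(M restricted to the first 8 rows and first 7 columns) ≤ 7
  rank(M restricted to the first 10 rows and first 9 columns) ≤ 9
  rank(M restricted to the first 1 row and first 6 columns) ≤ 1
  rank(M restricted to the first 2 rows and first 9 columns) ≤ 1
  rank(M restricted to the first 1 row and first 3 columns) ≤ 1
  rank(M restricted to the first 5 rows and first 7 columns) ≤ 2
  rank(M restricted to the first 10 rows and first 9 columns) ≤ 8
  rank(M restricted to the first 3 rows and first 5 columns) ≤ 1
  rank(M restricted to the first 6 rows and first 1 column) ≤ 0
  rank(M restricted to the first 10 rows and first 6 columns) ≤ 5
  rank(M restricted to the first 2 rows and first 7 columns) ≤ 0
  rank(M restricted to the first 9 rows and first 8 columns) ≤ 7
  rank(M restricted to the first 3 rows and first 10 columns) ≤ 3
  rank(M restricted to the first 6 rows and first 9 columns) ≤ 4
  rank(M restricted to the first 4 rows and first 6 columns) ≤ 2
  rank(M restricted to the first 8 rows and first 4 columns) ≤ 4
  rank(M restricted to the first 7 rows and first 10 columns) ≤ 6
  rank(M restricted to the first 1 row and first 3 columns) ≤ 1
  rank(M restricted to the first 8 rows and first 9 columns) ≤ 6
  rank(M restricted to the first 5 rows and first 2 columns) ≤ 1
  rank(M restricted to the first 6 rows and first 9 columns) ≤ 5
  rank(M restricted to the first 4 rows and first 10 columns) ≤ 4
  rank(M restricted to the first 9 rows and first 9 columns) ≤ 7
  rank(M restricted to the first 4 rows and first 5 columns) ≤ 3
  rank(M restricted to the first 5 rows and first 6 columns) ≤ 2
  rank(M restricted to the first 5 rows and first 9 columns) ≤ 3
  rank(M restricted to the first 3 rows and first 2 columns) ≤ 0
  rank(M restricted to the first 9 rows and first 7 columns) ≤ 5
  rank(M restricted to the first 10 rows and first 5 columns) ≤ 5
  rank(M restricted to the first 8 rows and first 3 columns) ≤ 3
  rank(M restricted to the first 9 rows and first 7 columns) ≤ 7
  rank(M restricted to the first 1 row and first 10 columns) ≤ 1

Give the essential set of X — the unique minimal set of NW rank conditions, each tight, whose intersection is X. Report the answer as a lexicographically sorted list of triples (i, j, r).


Computing R[i][j] = min implied NW-rank bound (n=11, 42 conditions):

  R[1]: 0 | 0 | 0 | 0 | 0 | 0 | 0 | 1 | 1 | 1 | 1
  R[2]: 0 | 0 | 0 | 0 | 0 | 0 | 0 | 1 | 1 | 2 | 2
  R[3]: 0 | 0 | 1 | 1 | 1 | 1 | 1 | 2 | 2 | 3 | 3
  R[4]: 0 | 1 | 2 | 2 | 2 | 2 | 2 | 3 | 3 | 4 | 4
  R[5]: 0 | 1 | 2 | 2 | 2 | 2 | 2 | 3 | 3 | 4 | 5
  R[6]: 0 | 1 | 2 | 2 | 3 | 3 | 3 | 4 | 4 | 5 | 6
  R[7]: 1 | 2 | 3 | 3 | 4 | 4 | 4 | 5 | 5 | 6 | 7
  R[8]: 1 | 2 | 3 | 4 | 5 | 5 | 5 | 6 | 6 | 7 | 8
  R[9]: 1 | 2 | 3 | 4 | 5 | 5 | 5 | 6 | 7 | 8 | 9
  R[10]: 1 | 2 | 3 | 4 | 5 | 5 | 6 | 7 | 8 | 9 | 10
  R[11]: 1 | 2 | 3 | 4 | 5 | 6 | 7 | 8 | 9 | 10 | 11

so w = (8, 10, 3, 2, 11, 5, 1, 4, 9, 7, 6).

9 SE-corners of the 29-cell Rothe diagram give Ess(w):

[(2, 7, 0), (2, 9, 1), (3, 2, 0), (5, 7, 2), (5, 9, 3), (6, 1, 0), (6, 4, 2), (9, 7, 5), (10, 6, 5)]


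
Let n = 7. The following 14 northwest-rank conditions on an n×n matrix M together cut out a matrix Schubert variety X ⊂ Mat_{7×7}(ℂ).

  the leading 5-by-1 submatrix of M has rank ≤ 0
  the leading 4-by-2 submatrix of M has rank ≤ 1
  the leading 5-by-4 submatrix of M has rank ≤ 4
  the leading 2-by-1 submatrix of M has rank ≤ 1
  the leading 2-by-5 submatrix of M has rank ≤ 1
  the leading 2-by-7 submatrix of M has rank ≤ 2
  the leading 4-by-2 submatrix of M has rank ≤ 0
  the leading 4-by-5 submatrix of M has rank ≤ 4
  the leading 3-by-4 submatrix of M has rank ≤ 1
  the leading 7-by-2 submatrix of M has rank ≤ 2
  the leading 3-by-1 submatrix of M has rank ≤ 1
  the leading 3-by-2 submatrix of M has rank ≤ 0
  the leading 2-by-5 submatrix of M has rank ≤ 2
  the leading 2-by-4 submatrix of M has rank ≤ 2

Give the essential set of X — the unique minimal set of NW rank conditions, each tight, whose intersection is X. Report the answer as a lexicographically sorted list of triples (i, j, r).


Computing R[i][j] = min implied NW-rank bound (n=7, 14 conditions):

  0 0 1 1 1 1 1
  0 0 1 1 1 2 2
  0 0 1 1 2 3 3
  0 0 1 2 3 4 4
  0 1 2 3 4 5 5
  1 2 3 4 5 6 6
  1 2 3 4 5 6 7

reading off 1-entries of Δ²R: w = (3, 6, 5, 4, 2, 1, 7).

D(w) has 12 cells with 4 SE-corners; essential set:

[(2, 5, 1), (3, 4, 1), (4, 2, 0), (5, 1, 0)]


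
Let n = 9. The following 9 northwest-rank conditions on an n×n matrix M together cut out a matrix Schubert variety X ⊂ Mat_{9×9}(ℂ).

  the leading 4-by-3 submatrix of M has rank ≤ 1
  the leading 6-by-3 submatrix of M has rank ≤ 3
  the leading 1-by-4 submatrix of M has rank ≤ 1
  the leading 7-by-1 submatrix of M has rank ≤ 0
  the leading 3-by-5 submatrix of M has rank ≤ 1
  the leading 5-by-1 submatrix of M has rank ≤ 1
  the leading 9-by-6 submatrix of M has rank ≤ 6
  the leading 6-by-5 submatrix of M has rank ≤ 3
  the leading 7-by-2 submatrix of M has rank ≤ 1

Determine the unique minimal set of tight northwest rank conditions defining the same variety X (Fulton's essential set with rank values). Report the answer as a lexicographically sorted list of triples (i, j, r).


Recovering R(i,j) via the rank-extension bound from the 9 conditions:

  R[1]: 0  1  1  1  1  1  1  1  1
  R[2]: 0  1  1  1  1  2  2  2  2
  R[3]: 0  1  1  1  1  2  3  3  3
  R[4]: 0  1  1  2  2  3  4  4  4
  R[5]: 0  1  2  3  3  4  5  5  5
  R[6]: 0  1  2  3  3  4  5  6  6
  R[7]: 0  1  2  3  4  5  6  7  7
  R[8]: 1  2  3  4  5  6  7  8  8
  R[9]: 1  2  3  4  5  6  7  8  9

second differences of R give the permutation w = (2, 6, 7, 4, 3, 8, 5, 1, 9).

Fulton essential set (4 of the 15 Rothe cells):

[(3, 5, 1), (4, 3, 1), (6, 5, 3), (7, 1, 0)]


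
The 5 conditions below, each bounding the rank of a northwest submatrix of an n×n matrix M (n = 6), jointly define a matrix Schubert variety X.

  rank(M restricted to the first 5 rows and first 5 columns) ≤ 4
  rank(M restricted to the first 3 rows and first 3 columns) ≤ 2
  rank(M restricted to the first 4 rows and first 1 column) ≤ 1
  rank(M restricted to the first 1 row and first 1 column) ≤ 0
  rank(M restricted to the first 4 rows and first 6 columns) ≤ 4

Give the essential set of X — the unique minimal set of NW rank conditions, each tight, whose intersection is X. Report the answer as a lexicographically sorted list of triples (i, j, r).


Rank table r_w(6×6) implied by the 5 constraints:

  R[1]: 0 1 1 1 1 1
  R[2]: 1 2 2 2 2 2
  R[3]: 1 2 2 3 3 3
  R[4]: 1 2 3 4 4 4
  R[5]: 1 2 3 4 4 5
  R[6]: 1 2 3 4 5 6

hence w(1..6) = (2, 1, 4, 3, 6, 5).

3 SE-corners of the 3-cell Rothe diagram give Ess(w):

[(1, 1, 0), (3, 3, 2), (5, 5, 4)]


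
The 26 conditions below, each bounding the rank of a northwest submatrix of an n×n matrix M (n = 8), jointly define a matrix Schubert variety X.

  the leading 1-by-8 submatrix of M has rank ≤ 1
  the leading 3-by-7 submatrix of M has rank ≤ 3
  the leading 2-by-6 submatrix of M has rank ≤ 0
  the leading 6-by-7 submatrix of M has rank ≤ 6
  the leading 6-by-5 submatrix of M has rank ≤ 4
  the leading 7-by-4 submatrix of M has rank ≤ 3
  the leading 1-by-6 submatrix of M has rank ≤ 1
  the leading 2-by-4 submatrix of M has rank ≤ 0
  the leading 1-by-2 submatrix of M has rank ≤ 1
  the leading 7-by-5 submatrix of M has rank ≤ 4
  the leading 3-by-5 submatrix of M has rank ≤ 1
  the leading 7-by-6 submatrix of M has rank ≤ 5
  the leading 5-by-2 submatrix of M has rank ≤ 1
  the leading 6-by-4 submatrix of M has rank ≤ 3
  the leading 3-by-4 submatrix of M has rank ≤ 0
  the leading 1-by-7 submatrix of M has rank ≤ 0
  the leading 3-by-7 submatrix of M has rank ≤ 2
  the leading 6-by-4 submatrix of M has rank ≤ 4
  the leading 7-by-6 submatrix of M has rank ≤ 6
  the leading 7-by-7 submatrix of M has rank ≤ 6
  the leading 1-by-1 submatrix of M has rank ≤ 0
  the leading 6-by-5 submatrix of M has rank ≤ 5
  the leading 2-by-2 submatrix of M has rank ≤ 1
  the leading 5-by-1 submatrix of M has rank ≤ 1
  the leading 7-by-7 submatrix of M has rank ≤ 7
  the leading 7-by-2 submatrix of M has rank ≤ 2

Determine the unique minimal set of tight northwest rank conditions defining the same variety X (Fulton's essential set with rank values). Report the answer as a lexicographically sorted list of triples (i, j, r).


Computing R[i][j] = min implied NW-rank bound (n=8, 26 conditions):

  R[1]: 0 0 0 0 0 0 0 1
  R[2]: 0 0 0 0 0 0 1 2
  R[3]: 0 0 0 0 1 1 2 3
  R[4]: 1 1 1 1 2 2 3 4
  R[5]: 1 1 2 2 3 3 4 5
  R[6]: 1 2 3 3 4 4 5 6
  R[7]: 1 2 3 3 4 5 6 7
  R[8]: 1 2 3 4 5 6 7 8

the unique w with this rank table is (8, 7, 5, 1, 3, 2, 6, 4).

|D(w)|=19, |Ess(w)|=5:

[(1, 7, 0), (2, 6, 0), (3, 4, 0), (5, 2, 1), (7, 4, 3)]
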